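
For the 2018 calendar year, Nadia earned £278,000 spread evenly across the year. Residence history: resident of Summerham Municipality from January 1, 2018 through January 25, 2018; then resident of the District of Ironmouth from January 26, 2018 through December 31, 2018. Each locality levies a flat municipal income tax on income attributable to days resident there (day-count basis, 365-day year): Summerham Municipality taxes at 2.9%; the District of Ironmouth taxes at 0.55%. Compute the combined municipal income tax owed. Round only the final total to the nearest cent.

Summerham Municipality, January 1 – January 25, 2018: 25 days → £278,000 × 2.9% × 25/365 = £552.1918
The District of Ironmouth, January 26 – December 31, 2018: 340 days → £278,000 × 0.55% × 340/365 = £1,424.2740
Total = £1,976.4658

£1,976.47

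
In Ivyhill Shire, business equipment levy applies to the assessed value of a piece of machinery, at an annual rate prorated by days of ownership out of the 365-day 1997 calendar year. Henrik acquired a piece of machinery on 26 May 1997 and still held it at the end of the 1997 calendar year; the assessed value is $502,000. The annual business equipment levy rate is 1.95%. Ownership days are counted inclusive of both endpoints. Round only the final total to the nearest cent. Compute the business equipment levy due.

Days held (26 May – 31 December 1997): 220 out of 365
Tax = $502,000 × 1.95% × 220/365 = $5,900.2192

$5,900.22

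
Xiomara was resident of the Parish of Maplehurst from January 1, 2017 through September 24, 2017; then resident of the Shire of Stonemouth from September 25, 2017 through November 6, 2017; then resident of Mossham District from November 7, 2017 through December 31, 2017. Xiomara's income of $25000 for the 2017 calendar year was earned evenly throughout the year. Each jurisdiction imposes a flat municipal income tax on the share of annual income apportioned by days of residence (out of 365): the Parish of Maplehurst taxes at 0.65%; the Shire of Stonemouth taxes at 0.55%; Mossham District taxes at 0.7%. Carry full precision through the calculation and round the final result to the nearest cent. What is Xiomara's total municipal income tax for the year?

The Parish of Maplehurst, January 1 – September 24, 2017: 267 days → $25000 × 0.65% × 267/365 = $118.8699
The Shire of Stonemouth, September 25 – November 6, 2017: 43 days → $25000 × 0.55% × 43/365 = $16.1986
Mossham District, November 7 – December 31, 2017: 55 days → $25000 × 0.7% × 55/365 = $26.3699
Total = $161.4384

$161.44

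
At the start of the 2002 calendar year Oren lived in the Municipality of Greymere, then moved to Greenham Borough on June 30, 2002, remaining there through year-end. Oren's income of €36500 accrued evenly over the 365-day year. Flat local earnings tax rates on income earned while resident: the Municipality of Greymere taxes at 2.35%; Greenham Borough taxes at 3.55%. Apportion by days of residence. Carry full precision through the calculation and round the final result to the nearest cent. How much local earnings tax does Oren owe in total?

€1079.75

The Municipality of Greymere, January 1 – June 29, 2002: 180 days → €36500 × 2.35% × 180/365 = €423.0000
Greenham Borough, June 30 – December 31, 2002: 185 days → €36500 × 3.55% × 185/365 = €656.7500
Total = €1079.7500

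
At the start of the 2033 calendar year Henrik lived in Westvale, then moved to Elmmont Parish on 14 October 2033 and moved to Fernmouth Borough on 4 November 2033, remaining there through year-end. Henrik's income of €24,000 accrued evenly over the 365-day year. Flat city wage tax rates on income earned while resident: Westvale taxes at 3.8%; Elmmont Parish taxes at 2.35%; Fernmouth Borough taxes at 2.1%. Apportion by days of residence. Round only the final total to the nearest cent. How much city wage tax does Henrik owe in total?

€827.15

Westvale, 1 January – 13 October 2033: 286 days → €24,000 × 3.8% × 286/365 = €714.6082
Elmmont Parish, 14 October – 3 November 2033: 21 days → €24,000 × 2.35% × 21/365 = €32.4493
Fernmouth Borough, 4 November – 31 December 2033: 58 days → €24,000 × 2.1% × 58/365 = €80.0877
Total = €827.1452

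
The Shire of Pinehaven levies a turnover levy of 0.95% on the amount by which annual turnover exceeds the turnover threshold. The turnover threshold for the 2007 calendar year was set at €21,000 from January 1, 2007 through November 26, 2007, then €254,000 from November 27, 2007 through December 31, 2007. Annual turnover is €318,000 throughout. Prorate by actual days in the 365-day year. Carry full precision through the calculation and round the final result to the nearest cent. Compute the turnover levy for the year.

January 1 – November 26, 2007: 330 days, exemption €21,000 → (€318,000 − €21,000) × 0.95% × 330/365 = €2,550.9452
November 27 – December 31, 2007: 35 days, exemption €254,000 → (€318,000 − €254,000) × 0.95% × 35/365 = €58.3014
Total = €2,609.2466

€2,609.25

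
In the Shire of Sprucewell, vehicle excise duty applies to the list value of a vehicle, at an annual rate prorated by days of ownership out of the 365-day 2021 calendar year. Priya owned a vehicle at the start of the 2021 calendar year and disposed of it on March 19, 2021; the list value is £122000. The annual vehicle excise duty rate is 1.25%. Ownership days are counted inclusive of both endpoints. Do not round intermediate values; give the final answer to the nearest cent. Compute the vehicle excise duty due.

£325.89

Days held (January 1 – March 19, 2021): 78 out of 365
Tax = £122000 × 1.25% × 78/365 = £325.8904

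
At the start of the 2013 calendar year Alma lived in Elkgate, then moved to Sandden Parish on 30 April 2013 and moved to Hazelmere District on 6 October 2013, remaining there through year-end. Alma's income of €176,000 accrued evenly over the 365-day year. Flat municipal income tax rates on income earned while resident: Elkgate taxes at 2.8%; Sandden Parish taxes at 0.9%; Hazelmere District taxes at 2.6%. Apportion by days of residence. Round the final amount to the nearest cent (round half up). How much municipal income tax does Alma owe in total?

Elkgate, 1 January – 29 April 2013: 119 days → €176,000 × 2.8% × 119/365 = €1,606.6630
Sandden Parish, 30 April – 5 October 2013: 159 days → €176,000 × 0.9% × 159/365 = €690.0164
Hazelmere District, 6 October – 31 December 2013: 87 days → €176,000 × 2.6% × 87/365 = €1,090.7178
Total = €3,387.3973

€3,387.40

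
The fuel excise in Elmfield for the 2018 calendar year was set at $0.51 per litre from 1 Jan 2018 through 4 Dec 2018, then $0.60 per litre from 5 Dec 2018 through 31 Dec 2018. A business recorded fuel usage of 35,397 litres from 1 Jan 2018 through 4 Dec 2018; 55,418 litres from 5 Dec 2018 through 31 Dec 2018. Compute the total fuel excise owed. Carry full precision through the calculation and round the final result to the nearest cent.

1 Jan – 4 Dec 2018: 35,397 litres at $0.51/litre → $18,052.47
5 Dec – 31 Dec 2018: 55,418 litres at $0.60/litre → $33,250.80

$51,303.27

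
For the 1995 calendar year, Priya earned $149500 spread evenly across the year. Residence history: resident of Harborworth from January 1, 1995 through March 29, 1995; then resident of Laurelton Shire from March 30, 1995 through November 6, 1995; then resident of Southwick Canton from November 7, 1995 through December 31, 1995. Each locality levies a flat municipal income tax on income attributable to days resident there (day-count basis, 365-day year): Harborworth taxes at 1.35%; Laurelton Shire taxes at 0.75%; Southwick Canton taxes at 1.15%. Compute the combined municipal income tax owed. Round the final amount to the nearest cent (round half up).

$1427.62

Harborworth, January 1 – March 29, 1995: 88 days → $149500 × 1.35% × 88/365 = $486.5918
Laurelton Shire, March 30 – November 6, 1995: 222 days → $149500 × 0.75% × 222/365 = $681.9658
Southwick Canton, November 7 – December 31, 1995: 55 days → $149500 × 1.15% × 55/365 = $259.0651
Total = $1427.6226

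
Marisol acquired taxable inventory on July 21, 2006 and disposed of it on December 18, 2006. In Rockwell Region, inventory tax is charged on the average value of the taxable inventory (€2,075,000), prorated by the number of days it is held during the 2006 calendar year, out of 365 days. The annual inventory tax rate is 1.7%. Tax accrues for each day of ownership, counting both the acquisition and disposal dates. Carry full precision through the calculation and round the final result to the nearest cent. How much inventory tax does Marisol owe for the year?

€14,593.22

Days held (July 21 – December 18, 2006): 151 out of 365
Tax = €2,075,000 × 1.7% × 151/365 = €14,593.2192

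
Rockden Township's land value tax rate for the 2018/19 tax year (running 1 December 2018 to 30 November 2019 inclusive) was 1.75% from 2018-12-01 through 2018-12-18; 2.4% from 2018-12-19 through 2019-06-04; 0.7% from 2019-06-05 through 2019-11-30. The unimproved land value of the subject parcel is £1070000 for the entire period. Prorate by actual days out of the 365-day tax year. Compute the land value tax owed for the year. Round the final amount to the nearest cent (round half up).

2018-12-01 to 2018-12-18: 18 days at 1.75% → £1070000 × 1.75% × 18/365 = £923.4247
2018-12-19 to 2019-06-04: 168 days at 2.4% → £1070000 × 2.4% × 168/365 = £11819.8356
2019-06-05 to 2019-11-30: 179 days at 0.7% → £1070000 × 0.7% × 179/365 = £3673.1781
Total = £16416.4384

£16416.44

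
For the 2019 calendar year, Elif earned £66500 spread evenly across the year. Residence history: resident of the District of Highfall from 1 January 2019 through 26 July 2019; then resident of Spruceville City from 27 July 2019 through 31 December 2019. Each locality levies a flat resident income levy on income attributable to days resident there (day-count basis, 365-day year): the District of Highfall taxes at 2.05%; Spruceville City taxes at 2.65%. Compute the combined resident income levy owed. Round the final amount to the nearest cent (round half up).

£1535.97

The District of Highfall, 1 January – 26 July 2019: 207 days → £66500 × 2.05% × 207/365 = £773.1308
Spruceville City, 27 July – 31 December 2019: 158 days → £66500 × 2.65% × 158/365 = £762.8370
Total = £1535.9678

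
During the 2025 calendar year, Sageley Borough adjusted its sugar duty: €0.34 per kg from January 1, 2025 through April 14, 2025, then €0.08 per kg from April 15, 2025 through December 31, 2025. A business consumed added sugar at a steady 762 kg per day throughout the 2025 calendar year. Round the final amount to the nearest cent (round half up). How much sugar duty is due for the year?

€42,854.88

January 1 – April 14, 2025: 104 days × 762 kg/day = 79,248 kg at €0.34/kg → €26,944.32
April 15 – December 31, 2025: 261 days × 762 kg/day = 198,882 kg at €0.08/kg → €15,910.56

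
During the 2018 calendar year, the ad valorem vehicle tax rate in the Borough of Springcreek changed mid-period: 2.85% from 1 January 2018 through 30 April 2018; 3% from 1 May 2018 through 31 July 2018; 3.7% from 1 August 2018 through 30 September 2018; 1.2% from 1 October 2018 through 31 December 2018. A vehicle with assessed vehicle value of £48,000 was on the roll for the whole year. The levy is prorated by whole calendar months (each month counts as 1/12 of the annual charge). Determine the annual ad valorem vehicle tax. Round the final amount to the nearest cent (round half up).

1 January – 30 April 2018: 4 months at 2.85% → £48,000 × 2.85% × 4/12 = £456.0000
1 May – 31 July 2018: 3 months at 3% → £48,000 × 3% × 3/12 = £360.0000
1 August – 30 September 2018: 2 months at 3.7% → £48,000 × 3.7% × 2/12 = £296.0000
1 October – 31 December 2018: 3 months at 1.2% → £48,000 × 1.2% × 3/12 = £144.0000
Total = £1,256.0000

£1,256.00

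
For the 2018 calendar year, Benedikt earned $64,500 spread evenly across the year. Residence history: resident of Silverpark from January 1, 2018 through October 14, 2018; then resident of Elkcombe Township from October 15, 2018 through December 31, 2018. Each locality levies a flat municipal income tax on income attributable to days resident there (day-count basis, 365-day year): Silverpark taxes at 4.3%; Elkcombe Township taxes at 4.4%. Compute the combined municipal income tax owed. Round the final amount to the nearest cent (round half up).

$2,787.28

Silverpark, January 1 – October 14, 2018: 287 days → $64,500 × 4.3% × 287/365 = $2,180.8068
Elkcombe Township, October 15 – December 31, 2018: 78 days → $64,500 × 4.4% × 78/365 = $606.4767
Total = $2,787.2836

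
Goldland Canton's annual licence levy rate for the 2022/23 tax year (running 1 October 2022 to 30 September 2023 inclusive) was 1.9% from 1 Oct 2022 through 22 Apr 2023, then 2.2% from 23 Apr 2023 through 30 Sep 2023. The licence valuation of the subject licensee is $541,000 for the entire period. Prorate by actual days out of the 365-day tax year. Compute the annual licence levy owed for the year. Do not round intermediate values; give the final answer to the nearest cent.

$10,994.90

1 Oct 2022 – 22 Apr 2023: 204 days at 1.9% → $541,000 × 1.9% × 204/365 = $5,744.9753
23 Apr – 30 Sep 2023: 161 days at 2.2% → $541,000 × 2.2% × 161/365 = $5,249.9233
Total = $10,994.8986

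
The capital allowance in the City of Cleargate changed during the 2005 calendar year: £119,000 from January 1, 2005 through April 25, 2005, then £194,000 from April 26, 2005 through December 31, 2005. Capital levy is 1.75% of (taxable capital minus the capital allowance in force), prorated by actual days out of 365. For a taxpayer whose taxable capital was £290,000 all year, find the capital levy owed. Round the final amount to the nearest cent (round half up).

January 1 – April 25, 2005: 115 days, exemption £119,000 → (£290,000 − £119,000) × 1.75% × 115/365 = £942.8425
April 26 – December 31, 2005: 250 days, exemption £194,000 → (£290,000 − £194,000) × 1.75% × 250/365 = £1,150.6849
Total = £2,093.5274

£2,093.53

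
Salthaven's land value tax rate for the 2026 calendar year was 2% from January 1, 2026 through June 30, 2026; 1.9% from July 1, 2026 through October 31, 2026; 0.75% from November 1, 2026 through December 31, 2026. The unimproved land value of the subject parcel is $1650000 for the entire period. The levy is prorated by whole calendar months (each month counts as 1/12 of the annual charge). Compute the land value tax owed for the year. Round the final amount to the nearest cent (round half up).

January 1 – June 30, 2026: 6 months at 2% → $1650000 × 2% × 6/12 = $16500.0000
July 1 – October 31, 2026: 4 months at 1.9% → $1650000 × 1.9% × 4/12 = $10450.0000
November 1 – December 31, 2026: 2 months at 0.75% → $1650000 × 0.75% × 2/12 = $2062.5000
Total = $29012.5000

$29012.50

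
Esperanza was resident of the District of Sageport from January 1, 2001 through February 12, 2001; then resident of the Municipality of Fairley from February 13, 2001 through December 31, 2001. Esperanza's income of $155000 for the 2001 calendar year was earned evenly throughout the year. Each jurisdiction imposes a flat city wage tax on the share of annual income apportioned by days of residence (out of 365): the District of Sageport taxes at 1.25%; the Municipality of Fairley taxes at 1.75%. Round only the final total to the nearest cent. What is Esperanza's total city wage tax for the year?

The District of Sageport, January 1 – February 12, 2001: 43 days → $155000 × 1.25% × 43/365 = $228.2534
The Municipality of Fairley, February 13 – December 31, 2001: 322 days → $155000 × 1.75% × 322/365 = $2392.9452
Total = $2621.1986

$2621.20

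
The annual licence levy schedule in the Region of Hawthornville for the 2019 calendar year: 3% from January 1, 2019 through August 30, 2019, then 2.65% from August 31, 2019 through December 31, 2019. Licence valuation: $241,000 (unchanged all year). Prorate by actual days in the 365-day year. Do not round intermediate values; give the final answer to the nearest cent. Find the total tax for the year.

$6,945.75

January 1 – August 30, 2019: 242 days at 3% → $241,000 × 3% × 242/365 = $4,793.5890
August 31 – December 31, 2019: 123 days at 2.65% → $241,000 × 2.65% × 123/365 = $2,152.1630
Total = $6,945.7521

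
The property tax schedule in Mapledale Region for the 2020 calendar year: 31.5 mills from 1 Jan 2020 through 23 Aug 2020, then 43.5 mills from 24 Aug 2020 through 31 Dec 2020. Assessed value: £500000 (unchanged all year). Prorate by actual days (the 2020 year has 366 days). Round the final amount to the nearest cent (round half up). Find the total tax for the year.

1 Jan – 23 Aug 2020: 236 days at 31.5 mills → £500000 × 3.15% × 236/366 = £10155.7377
24 Aug – 31 Dec 2020: 130 days at 43.5 mills → £500000 × 4.35% × 130/366 = £7725.4098
Total = £17881.1475

£17881.15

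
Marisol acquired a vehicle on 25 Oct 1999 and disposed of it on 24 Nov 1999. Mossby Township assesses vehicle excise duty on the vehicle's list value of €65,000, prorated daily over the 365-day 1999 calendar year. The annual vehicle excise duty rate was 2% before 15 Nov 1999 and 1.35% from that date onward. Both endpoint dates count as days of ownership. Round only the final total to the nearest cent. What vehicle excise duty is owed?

€98.84

25 Oct – 14 Nov 1999: 21 days at 2% → €65,000 × 2% × 21/365 = €74.7945
15 Nov – 24 Nov 1999: 10 days at 1.35% → €65,000 × 1.35% × 10/365 = €24.0411
Total = €98.8356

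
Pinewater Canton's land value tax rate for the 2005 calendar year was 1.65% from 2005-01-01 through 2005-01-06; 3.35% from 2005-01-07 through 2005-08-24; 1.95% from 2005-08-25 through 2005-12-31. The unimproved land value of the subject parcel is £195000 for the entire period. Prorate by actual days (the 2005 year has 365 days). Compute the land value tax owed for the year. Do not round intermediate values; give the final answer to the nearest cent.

£5513.16

2005-01-01 to 2005-01-06: 6 days at 1.65% → £195000 × 1.65% × 6/365 = £52.8904
2005-01-07 to 2005-08-24: 230 days at 3.35% → £195000 × 3.35% × 230/365 = £4116.3699
2005-08-25 to 2005-12-31: 129 days at 1.95% → £195000 × 1.95% × 129/365 = £1343.8973
Total = £5513.1575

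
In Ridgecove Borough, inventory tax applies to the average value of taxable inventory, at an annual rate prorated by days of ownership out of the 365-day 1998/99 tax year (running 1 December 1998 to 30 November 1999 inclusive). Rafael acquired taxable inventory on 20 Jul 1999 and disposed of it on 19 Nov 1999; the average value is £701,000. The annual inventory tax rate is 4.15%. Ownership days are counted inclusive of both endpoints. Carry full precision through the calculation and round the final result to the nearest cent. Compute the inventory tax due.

Days held (20 Jul – 19 Nov 1999): 123 out of 365
Tax = £701,000 × 4.15% × 123/365 = £9,803.4370

£9,803.44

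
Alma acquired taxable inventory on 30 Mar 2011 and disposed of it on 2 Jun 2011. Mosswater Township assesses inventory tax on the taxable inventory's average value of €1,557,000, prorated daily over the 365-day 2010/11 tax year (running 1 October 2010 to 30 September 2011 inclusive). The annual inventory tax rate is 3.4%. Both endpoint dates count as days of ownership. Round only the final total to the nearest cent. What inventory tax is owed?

€9,427.32

Days held (30 Mar – 2 Jun 2011): 65 out of 365
Tax = €1,557,000 × 3.4% × 65/365 = €9,427.3151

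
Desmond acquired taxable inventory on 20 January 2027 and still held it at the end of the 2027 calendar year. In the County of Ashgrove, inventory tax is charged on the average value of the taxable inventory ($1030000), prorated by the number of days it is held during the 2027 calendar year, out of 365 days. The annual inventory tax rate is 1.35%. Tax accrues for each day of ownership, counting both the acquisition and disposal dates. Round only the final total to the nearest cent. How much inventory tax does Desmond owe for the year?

Days held (20 January – 31 December 2027): 346 out of 365
Tax = $1030000 × 1.35% × 346/365 = $13181.1781

$13181.18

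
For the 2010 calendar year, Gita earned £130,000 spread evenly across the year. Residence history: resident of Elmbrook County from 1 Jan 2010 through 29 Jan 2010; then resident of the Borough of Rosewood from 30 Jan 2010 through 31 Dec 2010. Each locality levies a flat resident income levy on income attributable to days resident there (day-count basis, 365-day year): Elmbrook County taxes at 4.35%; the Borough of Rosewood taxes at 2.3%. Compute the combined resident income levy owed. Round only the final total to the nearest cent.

Elmbrook County, 1 Jan – 29 Jan 2010: 29 days → £130,000 × 4.35% × 29/365 = £449.3014
The Borough of Rosewood, 30 Jan – 31 Dec 2010: 336 days → £130,000 × 2.3% × 336/365 = £2,752.4384
Total = £3,201.7397

£3,201.74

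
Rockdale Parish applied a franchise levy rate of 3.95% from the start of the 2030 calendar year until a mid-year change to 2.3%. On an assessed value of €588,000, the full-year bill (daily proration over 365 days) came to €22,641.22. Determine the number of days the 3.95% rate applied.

Let d = days at the first rate; then 365 − d days at the second rate.
€588,000 × [3.95%·d + 2.3%·(365−d)] / 365 = €22,641.22
Solving gives d = 343, so the new rate took effect on 10 Dec 2030.

343 days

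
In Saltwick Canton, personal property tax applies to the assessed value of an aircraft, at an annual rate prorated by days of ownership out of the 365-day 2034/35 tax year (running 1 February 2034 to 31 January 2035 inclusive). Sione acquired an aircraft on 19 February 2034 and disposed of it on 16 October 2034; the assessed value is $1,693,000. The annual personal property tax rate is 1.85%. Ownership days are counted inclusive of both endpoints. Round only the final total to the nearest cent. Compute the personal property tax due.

Days held (19 February – 16 October 2034): 240 out of 365
Tax = $1,693,000 × 1.85% × 240/365 = $20,594.3014

$20,594.30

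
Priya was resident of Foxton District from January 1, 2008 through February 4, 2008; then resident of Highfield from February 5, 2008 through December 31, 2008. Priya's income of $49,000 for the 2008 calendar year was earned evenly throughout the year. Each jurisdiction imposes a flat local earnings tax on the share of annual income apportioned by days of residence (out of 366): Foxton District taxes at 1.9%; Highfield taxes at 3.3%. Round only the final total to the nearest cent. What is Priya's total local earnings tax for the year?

$1,551.40

Foxton District, January 1 – February 4, 2008: 35 days → $49,000 × 1.9% × 35/366 = $89.0301
Highfield, February 5 – December 31, 2008: 331 days → $49,000 × 3.3% × 331/366 = $1,462.3689
Total = $1,551.3989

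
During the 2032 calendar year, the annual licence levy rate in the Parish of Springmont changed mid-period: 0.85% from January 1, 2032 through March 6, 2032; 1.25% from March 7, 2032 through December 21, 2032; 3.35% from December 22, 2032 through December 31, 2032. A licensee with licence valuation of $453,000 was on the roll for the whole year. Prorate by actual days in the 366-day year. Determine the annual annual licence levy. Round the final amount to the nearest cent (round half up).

January 1 – March 6, 2032: 66 days at 0.85% → $453,000 × 0.85% × 66/366 = $694.3525
March 7 – December 21, 2032: 290 days at 1.25% → $453,000 × 1.25% × 290/366 = $4,486.6803
December 22 – December 31, 2032: 10 days at 3.35% → $453,000 × 3.35% × 10/366 = $414.6311
Total = $5,595.6639

$5,595.66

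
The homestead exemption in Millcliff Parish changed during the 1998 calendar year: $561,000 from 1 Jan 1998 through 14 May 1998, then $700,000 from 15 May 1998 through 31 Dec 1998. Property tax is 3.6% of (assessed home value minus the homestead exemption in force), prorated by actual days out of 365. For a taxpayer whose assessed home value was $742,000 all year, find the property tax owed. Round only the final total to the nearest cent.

$3,349.08

1 Jan – 14 May 1998: 134 days, exemption $561,000 → ($742,000 − $561,000) × 3.6% × 134/365 = $2,392.1753
15 May – 31 Dec 1998: 231 days, exemption $700,000 → ($742,000 − $700,000) × 3.6% × 231/365 = $956.9096
Total = $3,349.0849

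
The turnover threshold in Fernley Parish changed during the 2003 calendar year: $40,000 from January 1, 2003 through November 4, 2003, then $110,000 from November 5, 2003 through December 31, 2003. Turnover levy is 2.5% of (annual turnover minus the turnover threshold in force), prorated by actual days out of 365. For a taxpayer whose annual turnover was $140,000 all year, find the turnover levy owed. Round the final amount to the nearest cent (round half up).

$2,226.71

January 1 – November 4, 2003: 308 days, exemption $40,000 → ($140,000 − $40,000) × 2.5% × 308/365 = $2,109.5890
November 5 – December 31, 2003: 57 days, exemption $110,000 → ($140,000 − $110,000) × 2.5% × 57/365 = $117.1233
Total = $2,226.7123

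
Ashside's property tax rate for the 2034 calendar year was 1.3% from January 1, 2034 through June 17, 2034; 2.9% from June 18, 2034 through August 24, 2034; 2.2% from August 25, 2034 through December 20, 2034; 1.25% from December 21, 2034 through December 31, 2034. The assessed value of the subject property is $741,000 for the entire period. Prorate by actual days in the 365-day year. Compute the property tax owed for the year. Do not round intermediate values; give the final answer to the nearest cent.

January 1 – June 17, 2034: 168 days at 1.3% → $741,000 × 1.3% × 168/365 = $4,433.8192
June 18 – August 24, 2034: 68 days at 2.9% → $741,000 × 2.9% × 68/365 = $4,003.4301
August 25 – December 20, 2034: 118 days at 2.2% → $741,000 × 2.2% × 118/365 = $5,270.2356
December 21 – December 31, 2034: 11 days at 1.25% → $741,000 × 1.25% × 11/365 = $279.1438
Total = $13,986.6288

$13,986.63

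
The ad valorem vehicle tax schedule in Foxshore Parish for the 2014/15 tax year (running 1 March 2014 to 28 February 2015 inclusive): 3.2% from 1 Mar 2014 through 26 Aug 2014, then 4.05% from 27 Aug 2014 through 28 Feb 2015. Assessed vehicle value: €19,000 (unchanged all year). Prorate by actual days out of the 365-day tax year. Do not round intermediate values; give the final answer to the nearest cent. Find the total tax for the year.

€690.30

1 Mar – 26 Aug 2014: 179 days at 3.2% → €19,000 × 3.2% × 179/365 = €298.1699
27 Aug 2014 – 28 Feb 2015: 186 days at 4.05% → €19,000 × 4.05% × 186/365 = €392.1288
Total = €690.2986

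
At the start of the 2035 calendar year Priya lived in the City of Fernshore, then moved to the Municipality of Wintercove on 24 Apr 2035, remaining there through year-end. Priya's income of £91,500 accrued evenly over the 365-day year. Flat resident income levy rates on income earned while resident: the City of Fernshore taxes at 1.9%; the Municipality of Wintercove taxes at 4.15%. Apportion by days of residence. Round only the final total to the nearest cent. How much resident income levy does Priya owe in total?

The City of Fernshore, 1 Jan – 23 Apr 2035: 113 days → £91,500 × 1.9% × 113/365 = £538.2205
The Municipality of Wintercove, 24 Apr – 31 Dec 2035: 252 days → £91,500 × 4.15% × 252/365 = £2,621.6630
Total = £3,159.8836

£3,159.88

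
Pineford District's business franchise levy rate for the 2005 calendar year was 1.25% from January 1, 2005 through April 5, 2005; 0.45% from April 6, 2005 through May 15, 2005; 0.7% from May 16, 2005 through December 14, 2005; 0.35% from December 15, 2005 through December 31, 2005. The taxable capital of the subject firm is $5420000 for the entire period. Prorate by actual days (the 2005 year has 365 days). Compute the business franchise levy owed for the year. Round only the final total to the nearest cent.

January 1 – April 5, 2005: 95 days at 1.25% → $5420000 × 1.25% × 95/365 = $17633.5616
April 6 – May 15, 2005: 40 days at 0.45% → $5420000 × 0.45% × 40/365 = $2672.8767
May 16 – December 14, 2005: 213 days at 0.7% → $5420000 × 0.7% × 213/365 = $22140.3288
December 15 – December 31, 2005: 17 days at 0.35% → $5420000 × 0.35% × 17/365 = $883.5342
Total = $43330.3014

$43330.30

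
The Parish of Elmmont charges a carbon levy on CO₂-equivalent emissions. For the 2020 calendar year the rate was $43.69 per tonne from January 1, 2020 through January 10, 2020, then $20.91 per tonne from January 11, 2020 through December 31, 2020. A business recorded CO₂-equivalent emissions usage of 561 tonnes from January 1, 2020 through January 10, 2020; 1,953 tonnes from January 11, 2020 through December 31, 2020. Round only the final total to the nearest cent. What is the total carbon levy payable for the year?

$65,347.32

January 1 – January 10, 2020: 561 tonnes at $43.69/tonne → $24,510.09
January 11 – December 31, 2020: 1,953 tonnes at $20.91/tonne → $40,837.23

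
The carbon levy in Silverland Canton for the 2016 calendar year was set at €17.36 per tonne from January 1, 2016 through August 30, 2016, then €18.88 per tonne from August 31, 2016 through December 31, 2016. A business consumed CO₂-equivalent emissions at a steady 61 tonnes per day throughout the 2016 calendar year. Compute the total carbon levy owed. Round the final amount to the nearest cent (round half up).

January 1 – August 30, 2016: 243 days × 61 tonnes/day = 14,823 tonnes at €17.36/tonne → €257327.28
August 31 – December 31, 2016: 123 days × 61 tonnes/day = 7,503 tonnes at €18.88/tonne → €141656.64

€398983.92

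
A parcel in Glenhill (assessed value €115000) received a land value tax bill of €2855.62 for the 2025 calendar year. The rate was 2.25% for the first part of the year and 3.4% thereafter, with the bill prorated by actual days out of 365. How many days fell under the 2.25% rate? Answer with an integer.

Let d = days at the first rate; then 365 − d days at the second rate.
€115000 × [2.25%·d + 3.4%·(365−d)] / 365 = €2855.62
Solving gives d = 291, so the new rate took effect on 19 Oct 2025.

291 days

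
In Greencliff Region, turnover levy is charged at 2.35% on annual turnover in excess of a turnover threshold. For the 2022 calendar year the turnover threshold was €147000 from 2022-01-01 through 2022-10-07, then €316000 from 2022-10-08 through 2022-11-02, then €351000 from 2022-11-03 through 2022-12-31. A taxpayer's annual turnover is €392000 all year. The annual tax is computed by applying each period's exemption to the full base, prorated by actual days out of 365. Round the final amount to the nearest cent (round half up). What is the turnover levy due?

€4699.68

2022-01-01 to 2022-10-07: 280 days, exemption €147000 → (€392000 − €147000) × 2.35% × 280/365 = €4416.7123
2022-10-08 to 2022-11-02: 26 days, exemption €316000 → (€392000 − €316000) × 2.35% × 26/365 = €127.2219
2022-11-03 to 2022-12-31: 59 days, exemption €351000 → (€392000 − €351000) × 2.35% × 59/365 = €155.7438
Total = €4699.6781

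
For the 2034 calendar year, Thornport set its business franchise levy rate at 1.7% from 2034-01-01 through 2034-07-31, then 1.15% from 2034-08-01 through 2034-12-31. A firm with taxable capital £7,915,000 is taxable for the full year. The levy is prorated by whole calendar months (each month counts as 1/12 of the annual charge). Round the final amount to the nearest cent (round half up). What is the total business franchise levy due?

2034-01-01 to 2034-07-31: 7 months at 1.7% → £7,915,000 × 1.7% × 7/12 = £78,490.4167
2034-08-01 to 2034-12-31: 5 months at 1.15% → £7,915,000 × 1.15% × 5/12 = £37,926.0417
Total = £116,416.4583

£116,416.46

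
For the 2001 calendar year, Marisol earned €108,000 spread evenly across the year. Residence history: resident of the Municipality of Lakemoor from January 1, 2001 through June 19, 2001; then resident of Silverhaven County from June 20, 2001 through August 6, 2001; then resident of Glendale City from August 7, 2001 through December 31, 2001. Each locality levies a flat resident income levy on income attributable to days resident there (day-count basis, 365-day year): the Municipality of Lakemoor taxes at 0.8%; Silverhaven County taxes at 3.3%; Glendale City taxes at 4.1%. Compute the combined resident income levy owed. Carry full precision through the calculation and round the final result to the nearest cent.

The Municipality of Lakemoor, January 1 – June 19, 2001: 170 days → €108,000 × 0.8% × 170/365 = €402.4110
Silverhaven County, June 20 – August 6, 2001: 48 days → €108,000 × 3.3% × 48/365 = €468.6904
Glendale City, August 7 – December 31, 2001: 147 days → €108,000 × 4.1% × 147/365 = €1,783.3315
Total = €2,654.4329

€2,654.43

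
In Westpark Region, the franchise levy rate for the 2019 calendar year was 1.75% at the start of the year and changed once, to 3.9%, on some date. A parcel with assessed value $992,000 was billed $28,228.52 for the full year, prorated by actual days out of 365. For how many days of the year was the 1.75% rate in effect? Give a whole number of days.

179 days

Let d = days at the first rate; then 365 − d days at the second rate.
$992,000 × [1.75%·d + 3.9%·(365−d)] / 365 = $28,228.52
Solving gives d = 179, so the new rate took effect on 29 Jun 2019.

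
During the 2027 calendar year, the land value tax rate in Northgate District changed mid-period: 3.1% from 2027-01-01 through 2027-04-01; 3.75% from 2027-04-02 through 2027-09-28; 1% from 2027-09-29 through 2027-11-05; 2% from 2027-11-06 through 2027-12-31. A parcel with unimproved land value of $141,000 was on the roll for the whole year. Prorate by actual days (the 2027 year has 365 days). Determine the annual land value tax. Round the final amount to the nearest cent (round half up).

2027-01-01 to 2027-04-01: 91 days at 3.1% → $141,000 × 3.1% × 91/365 = $1,089.7562
2027-04-02 to 2027-09-28: 180 days at 3.75% → $141,000 × 3.75% × 180/365 = $2,607.5342
2027-09-29 to 2027-11-05: 38 days at 1% → $141,000 × 1% × 38/365 = $146.7945
2027-11-06 to 2027-12-31: 56 days at 2% → $141,000 × 2% × 56/365 = $432.6575
Total = $4,276.7425

$4,276.74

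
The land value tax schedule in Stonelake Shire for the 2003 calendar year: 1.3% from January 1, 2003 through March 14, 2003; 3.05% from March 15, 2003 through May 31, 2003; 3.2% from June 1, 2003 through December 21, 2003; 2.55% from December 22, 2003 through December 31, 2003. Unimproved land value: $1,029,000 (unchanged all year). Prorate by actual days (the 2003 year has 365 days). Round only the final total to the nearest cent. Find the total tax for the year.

January 1 – March 14, 2003: 73 days at 1.3% → $1,029,000 × 1.3% × 73/365 = $2,675.4000
March 15 – May 31, 2003: 78 days at 3.05% → $1,029,000 × 3.05% × 78/365 = $6,706.8247
June 1 – December 21, 2003: 204 days at 3.2% → $1,029,000 × 3.2% × 204/365 = $18,403.5945
December 22 – December 31, 2003: 10 days at 2.55% → $1,029,000 × 2.55% × 10/365 = $718.8904
Total = $28,504.7096

$28,504.71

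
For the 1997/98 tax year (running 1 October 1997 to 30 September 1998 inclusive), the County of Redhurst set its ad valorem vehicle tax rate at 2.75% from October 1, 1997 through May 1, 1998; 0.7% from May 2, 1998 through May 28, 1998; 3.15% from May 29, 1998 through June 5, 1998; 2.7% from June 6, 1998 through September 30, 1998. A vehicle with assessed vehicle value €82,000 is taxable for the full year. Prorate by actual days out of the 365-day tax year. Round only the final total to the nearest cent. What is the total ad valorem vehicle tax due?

October 1, 1997 – May 1, 1998: 213 days at 2.75% → €82,000 × 2.75% × 213/365 = €1,315.9315
May 2 – May 28, 1998: 27 days at 0.7% → €82,000 × 0.7% × 27/365 = €42.4603
May 29 – June 5, 1998: 8 days at 3.15% → €82,000 × 3.15% × 8/365 = €56.6137
June 6 – September 30, 1998: 117 days at 2.7% → €82,000 × 2.7% × 117/365 = €709.6932
Total = €2,124.6986

€2,124.70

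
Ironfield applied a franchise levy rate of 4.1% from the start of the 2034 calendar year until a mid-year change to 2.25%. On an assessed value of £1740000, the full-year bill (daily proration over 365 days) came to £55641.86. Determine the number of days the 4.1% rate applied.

Let d = days at the first rate; then 365 − d days at the second rate.
£1740000 × [4.1%·d + 2.25%·(365−d)] / 365 = £55641.86
Solving gives d = 187, so the new rate took effect on 7 July 2034.

187 days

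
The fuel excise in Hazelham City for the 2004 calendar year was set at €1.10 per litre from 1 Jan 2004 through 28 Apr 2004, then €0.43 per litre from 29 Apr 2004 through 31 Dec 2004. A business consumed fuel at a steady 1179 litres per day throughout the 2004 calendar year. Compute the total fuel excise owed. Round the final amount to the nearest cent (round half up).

1 Jan – 28 Apr 2004: 119 days × 1179 litres/day = 140,301 litres at €1.10/litre → €154,331.10
29 Apr – 31 Dec 2004: 247 days × 1179 litres/day = 291,213 litres at €0.43/litre → €125,221.59

€279,552.69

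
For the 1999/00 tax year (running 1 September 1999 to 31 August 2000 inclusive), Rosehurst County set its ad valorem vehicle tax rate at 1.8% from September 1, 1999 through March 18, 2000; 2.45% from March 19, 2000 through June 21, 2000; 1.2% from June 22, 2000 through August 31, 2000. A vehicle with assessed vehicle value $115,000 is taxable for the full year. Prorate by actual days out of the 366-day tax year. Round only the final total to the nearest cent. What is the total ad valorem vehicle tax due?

$2,130.17

September 1, 1999 – March 18, 2000: 200 days at 1.8% → $115,000 × 1.8% × 200/366 = $1,131.1475
March 19 – June 21, 2000: 95 days at 2.45% → $115,000 × 2.45% × 95/366 = $731.3183
June 22 – August 31, 2000: 71 days at 1.2% → $115,000 × 1.2% × 71/366 = $267.7049
Total = $2,130.1708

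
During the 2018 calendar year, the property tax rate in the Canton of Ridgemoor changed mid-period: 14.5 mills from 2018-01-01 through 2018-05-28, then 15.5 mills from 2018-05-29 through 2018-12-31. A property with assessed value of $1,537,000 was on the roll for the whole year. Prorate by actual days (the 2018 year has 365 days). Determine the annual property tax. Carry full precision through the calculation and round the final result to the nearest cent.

$23,200.28

2018-01-01 to 2018-05-28: 148 days at 14.5 mills → $1,537,000 × 1.45% × 148/365 = $9,036.7178
2018-05-29 to 2018-12-31: 217 days at 15.5 mills → $1,537,000 × 1.55% × 217/365 = $14,163.5603
Total = $23,200.2781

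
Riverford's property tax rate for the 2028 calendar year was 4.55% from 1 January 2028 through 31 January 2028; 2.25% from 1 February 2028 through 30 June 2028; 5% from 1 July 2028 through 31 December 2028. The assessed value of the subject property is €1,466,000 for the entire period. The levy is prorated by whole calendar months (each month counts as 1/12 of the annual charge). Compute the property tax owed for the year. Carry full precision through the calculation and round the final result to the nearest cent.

1 January – 31 January 2028: 1 month at 4.55% → €1,466,000 × 4.55% × 1/12 = €5,558.5833
1 February – 30 June 2028: 5 months at 2.25% → €1,466,000 × 2.25% × 5/12 = €13,743.7500
1 July – 31 December 2028: 6 months at 5% → €1,466,000 × 5% × 6/12 = €36,650.0000
Total = €55,952.3333

€55,952.33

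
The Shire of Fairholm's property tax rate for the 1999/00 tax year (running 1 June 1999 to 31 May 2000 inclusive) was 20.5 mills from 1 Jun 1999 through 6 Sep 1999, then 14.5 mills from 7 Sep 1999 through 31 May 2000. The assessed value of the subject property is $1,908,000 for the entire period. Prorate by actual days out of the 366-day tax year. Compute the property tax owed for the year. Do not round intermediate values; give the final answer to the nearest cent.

1 Jun – 6 Sep 1999: 98 days at 20.5 mills → $1,908,000 × 2.05% × 98/366 = $10,473.1475
7 Sep 1999 – 31 May 2000: 268 days at 14.5 mills → $1,908,000 × 1.45% × 268/366 = $20,258.1639
Total = $30,731.3115

$30,731.31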